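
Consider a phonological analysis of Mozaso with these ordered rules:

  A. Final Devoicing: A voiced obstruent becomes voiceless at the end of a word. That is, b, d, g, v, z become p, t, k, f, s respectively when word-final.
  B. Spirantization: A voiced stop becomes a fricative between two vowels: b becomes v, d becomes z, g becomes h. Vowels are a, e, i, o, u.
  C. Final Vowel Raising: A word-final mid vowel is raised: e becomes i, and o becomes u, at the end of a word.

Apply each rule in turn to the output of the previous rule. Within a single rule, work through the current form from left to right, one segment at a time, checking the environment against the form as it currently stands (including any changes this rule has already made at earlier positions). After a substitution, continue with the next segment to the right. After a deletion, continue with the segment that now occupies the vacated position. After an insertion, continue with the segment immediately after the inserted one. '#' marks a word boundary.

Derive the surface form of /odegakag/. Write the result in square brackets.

A Final Devoicing: [odegakag] → [odegakak]
B Spirantization: [odegakak] → [ozehakak]
C Final Vowel Raising: no change — [ozehakak]

[ozehakak]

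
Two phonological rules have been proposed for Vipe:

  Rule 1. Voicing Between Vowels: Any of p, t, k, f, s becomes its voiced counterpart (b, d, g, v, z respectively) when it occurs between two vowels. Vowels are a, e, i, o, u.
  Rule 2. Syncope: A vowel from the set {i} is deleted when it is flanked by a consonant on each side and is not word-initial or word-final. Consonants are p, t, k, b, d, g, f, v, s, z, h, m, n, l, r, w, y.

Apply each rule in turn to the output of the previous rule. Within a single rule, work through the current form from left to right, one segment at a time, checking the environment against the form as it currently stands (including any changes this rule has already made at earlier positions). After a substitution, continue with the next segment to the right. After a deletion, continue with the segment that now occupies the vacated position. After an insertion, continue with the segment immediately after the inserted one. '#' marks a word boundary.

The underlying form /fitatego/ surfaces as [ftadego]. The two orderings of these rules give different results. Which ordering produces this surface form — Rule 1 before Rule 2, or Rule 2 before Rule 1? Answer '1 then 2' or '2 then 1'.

2 then 1

Order 1 then 2:
  1 Voicing Between Vowels: [fitatego] → [fidadego]
  2 Syncope: [fidadego] → [fdadego]
  result: [fdadego]
Order 2 then 1:
  2 Syncope: [fitatego] → [ftatego]
  1 Voicing Between Vowels: [ftatego] → [ftadego]
  result: [ftadego]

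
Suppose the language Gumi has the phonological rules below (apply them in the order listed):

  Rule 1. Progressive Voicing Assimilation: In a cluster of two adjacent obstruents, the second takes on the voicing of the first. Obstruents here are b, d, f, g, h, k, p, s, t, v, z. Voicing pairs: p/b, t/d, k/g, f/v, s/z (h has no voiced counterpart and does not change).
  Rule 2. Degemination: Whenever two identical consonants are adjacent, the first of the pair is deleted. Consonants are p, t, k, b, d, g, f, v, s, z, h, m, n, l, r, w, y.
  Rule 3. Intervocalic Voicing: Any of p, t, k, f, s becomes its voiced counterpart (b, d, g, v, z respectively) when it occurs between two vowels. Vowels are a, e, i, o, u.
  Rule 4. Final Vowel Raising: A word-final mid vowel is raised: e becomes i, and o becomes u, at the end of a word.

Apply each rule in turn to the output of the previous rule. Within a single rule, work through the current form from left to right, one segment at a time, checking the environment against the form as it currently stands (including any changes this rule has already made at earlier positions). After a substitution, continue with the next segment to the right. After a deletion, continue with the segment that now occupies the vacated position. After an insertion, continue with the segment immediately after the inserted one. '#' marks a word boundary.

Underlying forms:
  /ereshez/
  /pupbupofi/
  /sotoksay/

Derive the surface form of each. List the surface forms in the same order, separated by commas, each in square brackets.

/ereshez/:
  Rule 1 Progressive Voicing Assimilation: no change — [ereshez]
  Rule 2 Degemination: no change — [ereshez]
  Rule 3 Intervocalic Voicing: no change — [ereshez]
  Rule 4 Final Vowel Raising: no change — [ereshez]
/pupbupofi/:
  Rule 1 Progressive Voicing Assimilation: [pupbupofi] → [puppupofi]
  Rule 2 Degemination: [puppupofi] → [pupupofi]
  Rule 3 Intervocalic Voicing: [pupupofi] → [pububovi]
  Rule 4 Final Vowel Raising: no change — [pububovi]
/sotoksay/:
  Rule 1 Progressive Voicing Assimilation: no change — [sotoksay]
  Rule 2 Degemination: no change — [sotoksay]
  Rule 3 Intervocalic Voicing: [sotoksay] → [sodoksay]
  Rule 4 Final Vowel Raising: no change — [sodoksay]

[ereshez], [pububovi], [sodoksay]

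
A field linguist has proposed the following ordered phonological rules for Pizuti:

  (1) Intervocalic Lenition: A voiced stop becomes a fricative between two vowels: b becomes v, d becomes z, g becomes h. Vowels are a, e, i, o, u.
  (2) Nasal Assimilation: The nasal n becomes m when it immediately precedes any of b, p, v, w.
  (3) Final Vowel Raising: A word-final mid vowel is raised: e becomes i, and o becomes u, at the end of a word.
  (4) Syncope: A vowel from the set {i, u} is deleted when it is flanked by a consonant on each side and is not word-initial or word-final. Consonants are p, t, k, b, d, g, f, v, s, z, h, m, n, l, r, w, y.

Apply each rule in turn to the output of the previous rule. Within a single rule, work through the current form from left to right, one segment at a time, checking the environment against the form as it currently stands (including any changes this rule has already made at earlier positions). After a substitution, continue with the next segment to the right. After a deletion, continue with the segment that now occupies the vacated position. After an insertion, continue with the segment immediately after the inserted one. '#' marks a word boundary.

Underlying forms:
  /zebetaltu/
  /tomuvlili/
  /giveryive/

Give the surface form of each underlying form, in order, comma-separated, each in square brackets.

[zevetaltu], [tomvlli], [gveryvi]

/zebetaltu/:
  (1) Intervocalic Lenition: [zebetaltu] → [zevetaltu]
  (2) Nasal Assimilation: no change — [zevetaltu]
  (3) Final Vowel Raising: no change — [zevetaltu]
  (4) Syncope: no change — [zevetaltu]
/tomuvlili/:
  (1) Intervocalic Lenition: no change — [tomuvlili]
  (2) Nasal Assimilation: no change — [tomuvlili]
  (3) Final Vowel Raising: no change — [tomuvlili]
  (4) Syncope: [tomuvlili] → [tomvlli]
/giveryive/:
  (1) Intervocalic Lenition: no change — [giveryive]
  (2) Nasal Assimilation: no change — [giveryive]
  (3) Final Vowel Raising: [giveryive] → [giveryivi]
  (4) Syncope: [giveryivi] → [gveryvi]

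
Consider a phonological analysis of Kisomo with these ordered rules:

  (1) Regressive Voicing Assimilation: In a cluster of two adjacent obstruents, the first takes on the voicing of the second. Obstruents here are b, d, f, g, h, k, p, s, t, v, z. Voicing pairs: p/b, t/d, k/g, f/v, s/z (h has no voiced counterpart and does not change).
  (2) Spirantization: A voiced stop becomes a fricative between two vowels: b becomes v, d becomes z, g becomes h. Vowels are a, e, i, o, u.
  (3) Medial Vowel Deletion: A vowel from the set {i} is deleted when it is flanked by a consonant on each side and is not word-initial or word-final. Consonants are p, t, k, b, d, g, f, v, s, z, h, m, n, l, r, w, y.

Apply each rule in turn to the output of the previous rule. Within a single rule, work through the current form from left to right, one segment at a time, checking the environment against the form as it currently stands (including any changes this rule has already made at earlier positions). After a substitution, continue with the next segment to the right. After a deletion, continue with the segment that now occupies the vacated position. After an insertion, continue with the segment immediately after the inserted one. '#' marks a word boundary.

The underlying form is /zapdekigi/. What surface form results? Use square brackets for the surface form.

(1) Regressive Voicing Assimilation: [zapdekigi] → [zabdekigi]
(2) Spirantization: [zabdekigi] → [zabdekihi]
(3) Medial Vowel Deletion: [zabdekihi] → [zabdekhi]

[zabdekhi]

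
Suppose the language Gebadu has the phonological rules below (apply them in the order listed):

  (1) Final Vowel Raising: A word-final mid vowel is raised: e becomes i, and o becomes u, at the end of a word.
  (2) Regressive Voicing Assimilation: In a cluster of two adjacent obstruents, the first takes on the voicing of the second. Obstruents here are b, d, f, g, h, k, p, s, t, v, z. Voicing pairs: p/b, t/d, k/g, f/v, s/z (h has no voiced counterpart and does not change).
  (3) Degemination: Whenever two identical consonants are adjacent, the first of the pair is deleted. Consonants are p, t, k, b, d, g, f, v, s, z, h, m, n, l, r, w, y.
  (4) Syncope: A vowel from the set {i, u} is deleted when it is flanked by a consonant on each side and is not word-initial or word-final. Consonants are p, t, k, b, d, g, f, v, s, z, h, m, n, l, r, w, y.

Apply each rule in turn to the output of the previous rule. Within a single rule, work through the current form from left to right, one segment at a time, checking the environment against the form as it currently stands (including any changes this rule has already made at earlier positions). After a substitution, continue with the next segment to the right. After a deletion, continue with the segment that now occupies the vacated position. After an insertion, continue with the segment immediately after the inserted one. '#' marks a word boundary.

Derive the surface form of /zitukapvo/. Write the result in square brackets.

[ztkabvu]

(1) Final Vowel Raising: [zitukapvo] → [zitukapvu]
(2) Regressive Voicing Assimilation: [zitukapvu] → [zitukabvu]
(3) Degemination: no change — [zitukabvu]
(4) Syncope: [zitukabvu] → [ztkabvu]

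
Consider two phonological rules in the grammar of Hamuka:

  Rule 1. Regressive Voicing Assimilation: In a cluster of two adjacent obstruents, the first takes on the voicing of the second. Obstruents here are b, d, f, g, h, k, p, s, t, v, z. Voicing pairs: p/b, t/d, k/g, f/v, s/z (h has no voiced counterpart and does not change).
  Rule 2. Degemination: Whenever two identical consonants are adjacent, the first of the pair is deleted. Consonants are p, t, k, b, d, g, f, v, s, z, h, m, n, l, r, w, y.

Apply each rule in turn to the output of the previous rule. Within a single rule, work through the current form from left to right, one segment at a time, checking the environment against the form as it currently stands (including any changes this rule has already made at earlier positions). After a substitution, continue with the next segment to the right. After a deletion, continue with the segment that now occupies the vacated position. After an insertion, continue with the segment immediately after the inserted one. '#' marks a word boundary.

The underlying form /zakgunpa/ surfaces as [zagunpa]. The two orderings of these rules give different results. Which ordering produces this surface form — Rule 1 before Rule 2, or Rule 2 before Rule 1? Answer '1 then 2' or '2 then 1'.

Order 1 then 2:
  1 Regressive Voicing Assimilation: [zakgunpa] → [zaggunpa]
  2 Degemination: [zaggunpa] → [zagunpa]
  result: [zagunpa]
Order 2 then 1:
  2 Degemination: no change — [zakgunpa]
  1 Regressive Voicing Assimilation: [zakgunpa] → [zaggunpa]
  result: [zaggunpa]

1 then 2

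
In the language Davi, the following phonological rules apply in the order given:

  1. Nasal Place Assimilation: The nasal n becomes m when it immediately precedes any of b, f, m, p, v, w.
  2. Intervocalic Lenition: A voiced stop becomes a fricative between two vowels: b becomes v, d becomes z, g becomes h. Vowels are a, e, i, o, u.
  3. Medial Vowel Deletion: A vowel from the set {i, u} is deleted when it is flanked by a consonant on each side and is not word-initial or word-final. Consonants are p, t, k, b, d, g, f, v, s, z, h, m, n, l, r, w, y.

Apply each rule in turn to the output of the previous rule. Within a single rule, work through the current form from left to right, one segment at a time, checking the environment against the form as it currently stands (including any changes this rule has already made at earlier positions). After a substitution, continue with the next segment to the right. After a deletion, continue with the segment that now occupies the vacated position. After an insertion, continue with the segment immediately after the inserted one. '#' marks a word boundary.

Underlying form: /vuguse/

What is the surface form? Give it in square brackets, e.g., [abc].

1 Nasal Place Assimilation: no change — [vuguse]
2 Intervocalic Lenition: [vuguse] → [vuhuse]
3 Medial Vowel Deletion: [vuhuse] → [vhse]

[vhse]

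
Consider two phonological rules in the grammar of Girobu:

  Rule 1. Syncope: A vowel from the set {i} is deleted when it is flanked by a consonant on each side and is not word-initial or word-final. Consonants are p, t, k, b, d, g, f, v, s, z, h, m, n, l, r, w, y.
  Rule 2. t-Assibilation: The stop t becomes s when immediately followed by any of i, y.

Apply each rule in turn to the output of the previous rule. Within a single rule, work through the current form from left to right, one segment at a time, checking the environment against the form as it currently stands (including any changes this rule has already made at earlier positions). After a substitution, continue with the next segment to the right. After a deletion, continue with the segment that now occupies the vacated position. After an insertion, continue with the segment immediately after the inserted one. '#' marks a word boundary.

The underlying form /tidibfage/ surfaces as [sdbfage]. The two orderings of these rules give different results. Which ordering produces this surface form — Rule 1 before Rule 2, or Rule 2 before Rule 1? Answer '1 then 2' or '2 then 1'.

2 then 1

Order 1 then 2:
  1 Syncope: [tidibfage] → [tdbfage]
  2 t-Assibilation: no change — [tdbfage]
  result: [tdbfage]
Order 2 then 1:
  2 t-Assibilation: [tidibfage] → [sidibfage]
  1 Syncope: [sidibfage] → [sdbfage]
  result: [sdbfage]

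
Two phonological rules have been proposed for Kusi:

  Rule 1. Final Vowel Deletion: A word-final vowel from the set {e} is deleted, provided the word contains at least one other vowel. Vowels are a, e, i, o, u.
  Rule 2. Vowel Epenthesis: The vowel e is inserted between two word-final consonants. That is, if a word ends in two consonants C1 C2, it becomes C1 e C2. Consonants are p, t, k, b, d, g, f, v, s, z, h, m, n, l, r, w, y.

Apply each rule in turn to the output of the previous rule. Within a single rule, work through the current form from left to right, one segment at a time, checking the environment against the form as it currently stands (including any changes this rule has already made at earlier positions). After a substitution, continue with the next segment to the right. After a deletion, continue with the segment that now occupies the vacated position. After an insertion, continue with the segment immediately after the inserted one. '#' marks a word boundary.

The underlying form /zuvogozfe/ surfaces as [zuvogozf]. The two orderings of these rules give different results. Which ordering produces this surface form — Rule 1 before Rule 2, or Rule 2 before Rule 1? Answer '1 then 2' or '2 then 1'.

Order 1 then 2:
  1 Final Vowel Deletion: [zuvogozfe] → [zuvogozf]
  2 Vowel Epenthesis: [zuvogozf] → [zuvogozef]
  result: [zuvogozef]
Order 2 then 1:
  2 Vowel Epenthesis: no change — [zuvogozfe]
  1 Final Vowel Deletion: [zuvogozfe] → [zuvogozf]
  result: [zuvogozf]

2 then 1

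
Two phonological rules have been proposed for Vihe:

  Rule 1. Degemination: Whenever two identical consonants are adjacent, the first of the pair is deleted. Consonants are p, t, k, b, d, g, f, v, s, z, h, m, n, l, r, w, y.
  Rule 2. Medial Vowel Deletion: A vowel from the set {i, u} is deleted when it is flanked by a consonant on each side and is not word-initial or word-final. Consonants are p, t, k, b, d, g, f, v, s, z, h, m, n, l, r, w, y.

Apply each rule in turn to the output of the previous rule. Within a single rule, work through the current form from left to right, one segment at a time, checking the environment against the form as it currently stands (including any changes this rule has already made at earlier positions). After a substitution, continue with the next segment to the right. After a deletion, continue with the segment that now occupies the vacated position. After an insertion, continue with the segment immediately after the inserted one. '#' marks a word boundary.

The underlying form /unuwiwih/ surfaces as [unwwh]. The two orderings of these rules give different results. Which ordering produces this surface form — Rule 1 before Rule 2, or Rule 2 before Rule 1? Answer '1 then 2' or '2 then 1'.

Order 1 then 2:
  1 Degemination: no change — [unuwiwih]
  2 Medial Vowel Deletion: [unuwiwih] → [unwwh]
  result: [unwwh]
Order 2 then 1:
  2 Medial Vowel Deletion: [unuwiwih] → [unwwh]
  1 Degemination: [unwwh] → [unwh]
  result: [unwh]

1 then 2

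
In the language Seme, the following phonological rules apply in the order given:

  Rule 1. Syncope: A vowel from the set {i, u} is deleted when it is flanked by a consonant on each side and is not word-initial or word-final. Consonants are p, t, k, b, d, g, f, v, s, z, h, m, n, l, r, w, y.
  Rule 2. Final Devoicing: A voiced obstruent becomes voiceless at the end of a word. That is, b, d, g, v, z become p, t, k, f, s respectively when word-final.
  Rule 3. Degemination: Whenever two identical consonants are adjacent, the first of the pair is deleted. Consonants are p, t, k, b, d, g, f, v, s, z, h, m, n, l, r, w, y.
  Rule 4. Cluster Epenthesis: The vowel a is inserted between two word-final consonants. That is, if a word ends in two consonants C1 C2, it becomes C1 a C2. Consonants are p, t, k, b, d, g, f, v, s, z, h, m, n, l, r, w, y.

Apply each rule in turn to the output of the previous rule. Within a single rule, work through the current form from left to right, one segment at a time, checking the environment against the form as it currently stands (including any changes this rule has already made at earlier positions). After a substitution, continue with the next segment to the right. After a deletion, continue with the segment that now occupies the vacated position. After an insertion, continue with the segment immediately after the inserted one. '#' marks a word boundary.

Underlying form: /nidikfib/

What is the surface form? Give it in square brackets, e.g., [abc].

Rule 1 Syncope: [nidikfib] → [ndkfb]
Rule 2 Final Devoicing: [ndkfb] → [ndkfp]
Rule 3 Degemination: no change — [ndkfp]
Rule 4 Cluster Epenthesis: [ndkfp] → [ndkfap]

[ndkfap]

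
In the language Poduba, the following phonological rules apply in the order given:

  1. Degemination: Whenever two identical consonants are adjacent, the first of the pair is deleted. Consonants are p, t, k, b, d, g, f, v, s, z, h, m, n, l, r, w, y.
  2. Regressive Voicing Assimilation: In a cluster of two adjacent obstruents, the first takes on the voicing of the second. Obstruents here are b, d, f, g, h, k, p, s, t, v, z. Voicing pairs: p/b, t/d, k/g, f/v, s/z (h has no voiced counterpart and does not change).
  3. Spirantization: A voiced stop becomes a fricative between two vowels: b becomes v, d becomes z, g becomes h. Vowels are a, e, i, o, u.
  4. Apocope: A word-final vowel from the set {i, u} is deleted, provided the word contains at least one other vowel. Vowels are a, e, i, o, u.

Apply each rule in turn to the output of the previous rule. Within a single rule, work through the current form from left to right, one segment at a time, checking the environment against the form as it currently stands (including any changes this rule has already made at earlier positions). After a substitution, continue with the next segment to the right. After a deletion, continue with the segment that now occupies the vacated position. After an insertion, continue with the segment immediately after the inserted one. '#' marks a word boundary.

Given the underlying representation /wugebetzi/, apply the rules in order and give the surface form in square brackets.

[wuhevedz]

1 Degemination: no change — [wugebetzi]
2 Regressive Voicing Assimilation: [wugebetzi] → [wugebedzi]
3 Spirantization: [wugebedzi] → [wuhevedzi]
4 Apocope: [wuhevedzi] → [wuhevedz]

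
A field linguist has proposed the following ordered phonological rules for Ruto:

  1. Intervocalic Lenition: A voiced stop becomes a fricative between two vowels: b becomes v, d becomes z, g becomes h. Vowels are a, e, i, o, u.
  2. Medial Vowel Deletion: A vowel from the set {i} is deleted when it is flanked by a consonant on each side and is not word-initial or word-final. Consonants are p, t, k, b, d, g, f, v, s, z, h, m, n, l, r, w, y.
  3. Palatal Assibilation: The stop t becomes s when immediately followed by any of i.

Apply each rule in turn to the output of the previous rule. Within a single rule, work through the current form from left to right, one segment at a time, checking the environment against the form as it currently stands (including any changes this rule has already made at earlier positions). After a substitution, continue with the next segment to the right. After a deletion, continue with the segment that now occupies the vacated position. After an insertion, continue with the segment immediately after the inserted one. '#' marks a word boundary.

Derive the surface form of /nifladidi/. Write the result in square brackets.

1 Intervocalic Lenition: [nifladidi] → [niflazizi]
2 Medial Vowel Deletion: [niflazizi] → [nflazzi]
3 Palatal Assibilation: no change — [nflazzi]

[nflazzi]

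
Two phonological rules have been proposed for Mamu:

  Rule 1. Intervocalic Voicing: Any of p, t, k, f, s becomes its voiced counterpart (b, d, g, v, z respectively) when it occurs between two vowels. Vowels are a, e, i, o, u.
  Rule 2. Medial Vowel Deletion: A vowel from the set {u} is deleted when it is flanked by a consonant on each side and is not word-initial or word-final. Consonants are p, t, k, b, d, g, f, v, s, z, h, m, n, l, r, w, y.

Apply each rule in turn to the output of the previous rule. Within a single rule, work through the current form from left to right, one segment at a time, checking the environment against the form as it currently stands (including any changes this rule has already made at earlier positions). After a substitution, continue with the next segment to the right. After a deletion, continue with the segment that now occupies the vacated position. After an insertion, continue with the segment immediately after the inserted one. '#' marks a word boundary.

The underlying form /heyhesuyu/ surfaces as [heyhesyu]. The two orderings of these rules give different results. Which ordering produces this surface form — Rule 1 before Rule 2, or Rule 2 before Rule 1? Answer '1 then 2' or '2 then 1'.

Order 1 then 2:
  1 Intervocalic Voicing: [heyhesuyu] → [heyhezuyu]
  2 Medial Vowel Deletion: [heyhezuyu] → [heyhezyu]
  result: [heyhezyu]
Order 2 then 1:
  2 Medial Vowel Deletion: [heyhesuyu] → [heyhesyu]
  1 Intervocalic Voicing: no change — [heyhesyu]
  result: [heyhesyu]

2 then 1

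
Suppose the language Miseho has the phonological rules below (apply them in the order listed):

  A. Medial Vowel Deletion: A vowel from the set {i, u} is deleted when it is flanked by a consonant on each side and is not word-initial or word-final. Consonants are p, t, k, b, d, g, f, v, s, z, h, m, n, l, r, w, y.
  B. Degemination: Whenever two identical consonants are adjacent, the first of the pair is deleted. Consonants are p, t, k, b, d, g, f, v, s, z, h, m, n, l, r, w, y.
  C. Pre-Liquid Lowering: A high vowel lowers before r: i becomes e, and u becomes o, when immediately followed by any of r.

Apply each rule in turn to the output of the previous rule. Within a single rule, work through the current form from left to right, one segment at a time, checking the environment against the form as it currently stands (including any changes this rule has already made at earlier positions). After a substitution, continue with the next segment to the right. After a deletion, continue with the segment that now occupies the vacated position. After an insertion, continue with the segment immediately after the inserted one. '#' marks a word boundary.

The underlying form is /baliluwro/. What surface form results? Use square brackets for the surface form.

A Medial Vowel Deletion: [baliluwro] → [ballwro]
B Degemination: [ballwro] → [balwro]
C Pre-Liquid Lowering: no change — [balwro]

[balwro]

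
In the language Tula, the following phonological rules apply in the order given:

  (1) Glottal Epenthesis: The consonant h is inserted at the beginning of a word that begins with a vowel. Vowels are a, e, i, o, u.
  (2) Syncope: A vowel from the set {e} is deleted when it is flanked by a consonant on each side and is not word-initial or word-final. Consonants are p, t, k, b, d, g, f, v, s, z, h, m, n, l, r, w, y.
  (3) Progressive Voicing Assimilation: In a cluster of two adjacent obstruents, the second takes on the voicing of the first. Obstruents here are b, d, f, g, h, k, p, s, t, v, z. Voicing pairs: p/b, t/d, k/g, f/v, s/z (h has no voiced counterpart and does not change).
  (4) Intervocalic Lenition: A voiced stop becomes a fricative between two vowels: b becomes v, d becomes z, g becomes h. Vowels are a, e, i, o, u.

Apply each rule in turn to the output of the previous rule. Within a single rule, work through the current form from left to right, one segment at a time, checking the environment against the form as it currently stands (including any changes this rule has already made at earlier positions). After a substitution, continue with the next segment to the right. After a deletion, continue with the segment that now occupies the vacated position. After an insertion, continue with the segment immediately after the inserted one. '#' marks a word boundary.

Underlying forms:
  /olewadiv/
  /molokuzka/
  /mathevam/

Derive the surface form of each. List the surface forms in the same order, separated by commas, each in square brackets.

/olewadiv/:
  (1) Glottal Epenthesis: [olewadiv] → [holewadiv]
  (2) Syncope: [holewadiv] → [holwadiv]
  (3) Progressive Voicing Assimilation: no change — [holwadiv]
  (4) Intervocalic Lenition: [holwadiv] → [holwaziv]
/molokuzka/:
  (1) Glottal Epenthesis: no change — [molokuzka]
  (2) Syncope: no change — [molokuzka]
  (3) Progressive Voicing Assimilation: [molokuzka] → [molokuzga]
  (4) Intervocalic Lenition: no change — [molokuzga]
/mathevam/:
  (1) Glottal Epenthesis: no change — [mathevam]
  (2) Syncope: [mathevam] → [mathvam]
  (3) Progressive Voicing Assimilation: [mathvam] → [mathfam]
  (4) Intervocalic Lenition: no change — [mathfam]

[holwaziv], [molokuzga], [mathfam]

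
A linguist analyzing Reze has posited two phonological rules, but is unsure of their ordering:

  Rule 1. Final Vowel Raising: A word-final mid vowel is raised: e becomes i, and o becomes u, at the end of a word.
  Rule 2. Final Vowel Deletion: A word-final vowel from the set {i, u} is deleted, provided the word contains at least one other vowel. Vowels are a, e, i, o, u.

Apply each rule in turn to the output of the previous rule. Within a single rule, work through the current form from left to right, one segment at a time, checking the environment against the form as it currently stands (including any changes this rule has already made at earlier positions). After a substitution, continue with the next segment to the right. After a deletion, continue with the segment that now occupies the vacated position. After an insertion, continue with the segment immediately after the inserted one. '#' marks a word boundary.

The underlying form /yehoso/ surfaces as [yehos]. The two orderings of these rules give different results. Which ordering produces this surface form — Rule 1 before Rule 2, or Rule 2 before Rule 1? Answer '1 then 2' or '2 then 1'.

1 then 2

Order 1 then 2:
  1 Final Vowel Raising: [yehoso] → [yehosu]
  2 Final Vowel Deletion: [yehosu] → [yehos]
  result: [yehos]
Order 2 then 1:
  2 Final Vowel Deletion: no change — [yehoso]
  1 Final Vowel Raising: [yehoso] → [yehosu]
  result: [yehosu]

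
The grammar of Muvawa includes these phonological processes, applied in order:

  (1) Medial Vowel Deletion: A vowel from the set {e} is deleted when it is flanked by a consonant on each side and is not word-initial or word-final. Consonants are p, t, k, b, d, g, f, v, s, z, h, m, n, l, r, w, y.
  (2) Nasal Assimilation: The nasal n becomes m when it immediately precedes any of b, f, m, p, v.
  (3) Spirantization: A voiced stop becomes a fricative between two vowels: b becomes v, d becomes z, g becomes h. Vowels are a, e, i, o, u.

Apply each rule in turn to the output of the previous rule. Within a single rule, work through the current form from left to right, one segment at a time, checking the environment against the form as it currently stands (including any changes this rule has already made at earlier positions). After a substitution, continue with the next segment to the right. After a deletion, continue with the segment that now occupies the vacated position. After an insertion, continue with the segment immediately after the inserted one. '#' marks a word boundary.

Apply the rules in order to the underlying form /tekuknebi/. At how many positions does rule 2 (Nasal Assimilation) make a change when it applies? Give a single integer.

(1) Medial Vowel Deletion: [tekuknebi] → [tkuknbi]
(2) Nasal Assimilation: [tkuknbi] → [tkukmbi]
(3) Spirantization: no change — [tkukmbi]
Rule 2 changed 1 position(s).

1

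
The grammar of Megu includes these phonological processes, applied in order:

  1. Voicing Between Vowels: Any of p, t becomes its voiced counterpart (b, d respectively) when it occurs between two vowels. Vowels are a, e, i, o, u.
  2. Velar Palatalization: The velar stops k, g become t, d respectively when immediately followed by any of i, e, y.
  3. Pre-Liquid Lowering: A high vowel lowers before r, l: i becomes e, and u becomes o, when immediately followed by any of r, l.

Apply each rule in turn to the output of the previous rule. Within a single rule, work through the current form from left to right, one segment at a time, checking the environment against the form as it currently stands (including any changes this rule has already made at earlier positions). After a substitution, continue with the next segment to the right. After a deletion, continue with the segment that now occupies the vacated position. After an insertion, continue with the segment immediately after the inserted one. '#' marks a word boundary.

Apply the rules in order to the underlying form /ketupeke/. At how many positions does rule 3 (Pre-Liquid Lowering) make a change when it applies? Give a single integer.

0

1 Voicing Between Vowels: [ketupeke] → [kedubeke]
2 Velar Palatalization: [kedubeke] → [tedubete]
3 Pre-Liquid Lowering: no change — [tedubete]
Rule 3 changed 0 position(s).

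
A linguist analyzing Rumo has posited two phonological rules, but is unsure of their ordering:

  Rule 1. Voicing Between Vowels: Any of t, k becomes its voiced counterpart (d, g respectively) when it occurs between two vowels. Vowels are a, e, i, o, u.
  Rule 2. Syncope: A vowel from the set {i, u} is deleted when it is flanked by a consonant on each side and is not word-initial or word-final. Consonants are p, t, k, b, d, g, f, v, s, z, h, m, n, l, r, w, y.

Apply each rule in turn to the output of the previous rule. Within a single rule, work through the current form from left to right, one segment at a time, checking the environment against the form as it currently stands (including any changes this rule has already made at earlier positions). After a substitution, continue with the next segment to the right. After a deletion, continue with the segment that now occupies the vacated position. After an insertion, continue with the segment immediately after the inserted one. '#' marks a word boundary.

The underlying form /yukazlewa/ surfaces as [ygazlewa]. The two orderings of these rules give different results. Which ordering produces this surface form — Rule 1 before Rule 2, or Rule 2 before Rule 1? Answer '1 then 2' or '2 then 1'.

1 then 2

Order 1 then 2:
  1 Voicing Between Vowels: [yukazlewa] → [yugazlewa]
  2 Syncope: [yugazlewa] → [ygazlewa]
  result: [ygazlewa]
Order 2 then 1:
  2 Syncope: [yukazlewa] → [ykazlewa]
  1 Voicing Between Vowels: no change — [ykazlewa]
  result: [ykazlewa]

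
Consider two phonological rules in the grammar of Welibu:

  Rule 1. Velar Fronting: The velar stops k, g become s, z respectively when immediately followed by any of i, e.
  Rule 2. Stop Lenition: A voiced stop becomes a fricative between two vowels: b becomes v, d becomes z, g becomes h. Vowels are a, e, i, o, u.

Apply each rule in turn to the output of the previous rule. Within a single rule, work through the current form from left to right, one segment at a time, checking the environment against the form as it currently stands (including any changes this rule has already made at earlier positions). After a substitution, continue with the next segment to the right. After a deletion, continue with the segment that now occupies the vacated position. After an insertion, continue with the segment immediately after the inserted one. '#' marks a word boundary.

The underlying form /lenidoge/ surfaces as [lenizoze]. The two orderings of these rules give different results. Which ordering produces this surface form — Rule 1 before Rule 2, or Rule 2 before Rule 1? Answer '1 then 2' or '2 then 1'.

1 then 2

Order 1 then 2:
  1 Velar Fronting: [lenidoge] → [lenidoze]
  2 Stop Lenition: [lenidoze] → [lenizoze]
  result: [lenizoze]
Order 2 then 1:
  2 Stop Lenition: [lenidoge] → [lenizohe]
  1 Velar Fronting: no change — [lenizohe]
  result: [lenizohe]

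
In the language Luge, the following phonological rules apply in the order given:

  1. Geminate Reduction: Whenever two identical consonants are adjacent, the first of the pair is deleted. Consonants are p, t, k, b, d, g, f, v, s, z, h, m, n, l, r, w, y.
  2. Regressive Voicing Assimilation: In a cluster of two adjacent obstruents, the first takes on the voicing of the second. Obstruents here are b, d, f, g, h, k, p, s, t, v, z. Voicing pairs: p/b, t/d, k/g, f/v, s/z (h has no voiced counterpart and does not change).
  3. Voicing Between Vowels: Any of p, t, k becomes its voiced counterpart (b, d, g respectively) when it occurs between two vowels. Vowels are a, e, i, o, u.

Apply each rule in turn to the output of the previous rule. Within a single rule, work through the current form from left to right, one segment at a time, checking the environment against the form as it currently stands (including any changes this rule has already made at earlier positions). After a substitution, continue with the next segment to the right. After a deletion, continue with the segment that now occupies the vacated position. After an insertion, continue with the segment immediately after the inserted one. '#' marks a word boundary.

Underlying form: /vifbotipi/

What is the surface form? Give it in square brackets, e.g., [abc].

[vivbodibi]

1 Geminate Reduction: no change — [vifbotipi]
2 Regressive Voicing Assimilation: [vifbotipi] → [vivbotipi]
3 Voicing Between Vowels: [vivbotipi] → [vivbodibi]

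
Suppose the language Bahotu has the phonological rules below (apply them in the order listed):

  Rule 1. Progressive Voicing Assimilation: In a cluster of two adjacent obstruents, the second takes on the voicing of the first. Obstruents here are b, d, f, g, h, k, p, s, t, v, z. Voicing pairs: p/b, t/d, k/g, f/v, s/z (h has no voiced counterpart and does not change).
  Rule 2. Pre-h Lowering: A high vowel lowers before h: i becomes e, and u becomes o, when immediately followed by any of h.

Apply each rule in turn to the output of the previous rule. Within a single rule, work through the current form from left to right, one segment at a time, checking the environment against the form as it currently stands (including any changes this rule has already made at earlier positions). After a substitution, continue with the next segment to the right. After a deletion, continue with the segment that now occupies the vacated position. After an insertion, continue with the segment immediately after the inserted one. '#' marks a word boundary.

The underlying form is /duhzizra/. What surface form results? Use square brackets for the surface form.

Rule 1 Progressive Voicing Assimilation: [duhzizra] → [duhsizra]
Rule 2 Pre-h Lowering: [duhsizra] → [dohsizra]

[dohsizra]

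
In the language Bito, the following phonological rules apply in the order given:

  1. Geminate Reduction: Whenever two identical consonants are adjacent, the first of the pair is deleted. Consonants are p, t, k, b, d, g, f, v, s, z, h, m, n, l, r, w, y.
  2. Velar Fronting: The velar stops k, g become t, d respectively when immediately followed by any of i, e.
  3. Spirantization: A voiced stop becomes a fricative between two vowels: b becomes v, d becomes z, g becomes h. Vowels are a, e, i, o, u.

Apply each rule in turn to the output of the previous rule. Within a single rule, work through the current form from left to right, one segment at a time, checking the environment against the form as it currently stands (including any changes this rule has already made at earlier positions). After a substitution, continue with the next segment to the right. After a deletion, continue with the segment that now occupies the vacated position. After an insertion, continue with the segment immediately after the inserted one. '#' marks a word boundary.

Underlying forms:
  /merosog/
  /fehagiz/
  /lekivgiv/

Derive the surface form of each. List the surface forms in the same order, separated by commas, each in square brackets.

[merosog], [fehaziz], [letivdiv]

/merosog/:
  1 Geminate Reduction: no change — [merosog]
  2 Velar Fronting: no change — [merosog]
  3 Spirantization: no change — [merosog]
/fehagiz/:
  1 Geminate Reduction: no change — [fehagiz]
  2 Velar Fronting: [fehagiz] → [fehadiz]
  3 Spirantization: [fehadiz] → [fehaziz]
/lekivgiv/:
  1 Geminate Reduction: no change — [lekivgiv]
  2 Velar Fronting: [lekivgiv] → [letivdiv]
  3 Spirantization: no change — [letivdiv]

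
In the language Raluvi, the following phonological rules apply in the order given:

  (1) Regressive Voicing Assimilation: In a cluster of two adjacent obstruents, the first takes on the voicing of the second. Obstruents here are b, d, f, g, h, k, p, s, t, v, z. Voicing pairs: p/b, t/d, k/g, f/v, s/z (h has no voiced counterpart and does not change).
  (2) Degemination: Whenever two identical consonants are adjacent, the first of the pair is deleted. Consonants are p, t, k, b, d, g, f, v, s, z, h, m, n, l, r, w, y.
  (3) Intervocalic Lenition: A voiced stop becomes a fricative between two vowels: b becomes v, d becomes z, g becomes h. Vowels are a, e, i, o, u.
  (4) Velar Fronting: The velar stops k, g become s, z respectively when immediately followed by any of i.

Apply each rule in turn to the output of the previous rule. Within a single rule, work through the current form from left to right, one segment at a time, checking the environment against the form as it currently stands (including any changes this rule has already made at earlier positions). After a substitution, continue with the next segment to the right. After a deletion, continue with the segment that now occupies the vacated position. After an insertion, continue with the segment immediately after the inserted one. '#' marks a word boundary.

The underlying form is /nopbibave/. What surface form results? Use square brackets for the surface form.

(1) Regressive Voicing Assimilation: [nopbibave] → [nobbibave]
(2) Degemination: [nobbibave] → [nobibave]
(3) Intervocalic Lenition: [nobibave] → [novivave]
(4) Velar Fronting: no change — [novivave]

[novivave]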